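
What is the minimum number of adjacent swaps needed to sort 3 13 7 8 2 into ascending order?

Minimum adjacent swaps = number of inversions (each swap of adjacent out-of-order elements removes one inversion and no swap can remove more).
Count inversions — for each element, later elements that are smaller:
3: 2 → 1
13: 7, 8, 2 → 3
7: 2 → 1
8: 2 → 1
2: none → 0
Total inversions: 1 + 3 + 1 + 1 + 0 = 6

6 adjacent swaps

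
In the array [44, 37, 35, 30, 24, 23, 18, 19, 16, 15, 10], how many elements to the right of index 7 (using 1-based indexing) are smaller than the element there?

3 such elements

The element at index 7 is 18.
Elements after it: 19, 16, 15, 10
Those smaller than 18: 16, 15, 10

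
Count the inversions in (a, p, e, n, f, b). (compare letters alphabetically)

There are 8 inversions.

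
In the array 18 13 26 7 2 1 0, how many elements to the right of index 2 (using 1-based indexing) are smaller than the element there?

The element at index 2 is 13.
Elements after it: 26, 7, 2, 1, 0
Those smaller than 13: 7, 2, 1, 0

4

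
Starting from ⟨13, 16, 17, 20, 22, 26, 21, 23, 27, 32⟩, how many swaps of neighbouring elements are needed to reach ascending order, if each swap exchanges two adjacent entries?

3

The minimum number of adjacent swaps to sort an array equals its inversion count, since every such swap removes exactly one inversion.
Count inversions — for each element, later elements that are smaller:
13: none → 0
16: none → 0
17: none → 0
20: none → 0
22: 21 → 1
26: 21, 23 → 2
21: none → 0
23: none → 0
27: none → 0
32: none → 0
Total inversions: 0 + 0 + 0 + 0 + 1 + 2 + 0 + 0 + 0 + 0 = 3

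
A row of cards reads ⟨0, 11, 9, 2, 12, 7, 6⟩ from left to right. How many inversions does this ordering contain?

10 out-of-order pairs

Sweep left to right; for each value list the smaller values that follow it:
0 → none → 0
11 → 9, 2, 7, 6 → 4
9 → 2, 7, 6 → 3
2 → none → 0
12 → 7, 6 → 2
7 → 6 → 1
6 → none → 0
Sum: 0 + 4 + 3 + 0 + 2 + 1 + 0 = 10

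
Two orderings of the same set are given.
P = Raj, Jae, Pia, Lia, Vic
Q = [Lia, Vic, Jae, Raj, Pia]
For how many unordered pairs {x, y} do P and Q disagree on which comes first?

There are 7 disagreeing pairs.

Assign each item its position (1..5) in the first ordering, then rewrite the second ordering as that position sequence:
positions: Raj→1, Jae→2, Pia→3, Lia→4, Vic→5
second ordering as positions: [4, 5, 2, 1, 3]
Discordant pairs = inversions in this position sequence.
4: 2, 1, 3 → 3
5: 2, 1, 3 → 3
2: 1 → 1
1: 0
3: 0
Total: 3 + 3 + 1 + 0 + 0 = 7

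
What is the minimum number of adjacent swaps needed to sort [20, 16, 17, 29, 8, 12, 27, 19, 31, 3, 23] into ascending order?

The minimum number of adjacent swaps to sort an array equals its inversion count, since every such swap removes exactly one inversion.
Count inversions — for each element, later elements that are smaller:
20: 16, 17, 8, 12, 19, 3 → 6
16: 8, 12, 3 → 3
17: 8, 12, 3 → 3
29: 8, 12, 27, 19, 3, 23 → 6
8: 3 → 1
12: 3 → 1
27: 19, 3, 23 → 3
19: 3 → 1
31: 3, 23 → 2
3: none → 0
23: none → 0
Total inversions: 6 + 3 + 3 + 6 + 1 + 1 + 3 + 1 + 2 + 0 + 0 = 26

26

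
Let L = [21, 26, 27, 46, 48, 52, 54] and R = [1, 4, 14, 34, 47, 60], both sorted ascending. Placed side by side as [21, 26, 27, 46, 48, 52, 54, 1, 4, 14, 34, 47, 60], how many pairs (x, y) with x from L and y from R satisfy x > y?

There are 28 cross-inversions.

Count, for every r in R, how many entries of L exceed r:
r = 1: 21, 26, 27, 46, 48, 52, 54 → 7
r = 4: 21, 26, 27, 46, 48, 52, 54 → 7
r = 14: 21, 26, 27, 46, 48, 52, 54 → 7
r = 34: 46, 48, 52, 54 → 4
r = 47: 48, 52, 54 → 3
r = 60: none → 0
Cross-inversions: 7 + 7 + 7 + 4 + 3 + 0 = 28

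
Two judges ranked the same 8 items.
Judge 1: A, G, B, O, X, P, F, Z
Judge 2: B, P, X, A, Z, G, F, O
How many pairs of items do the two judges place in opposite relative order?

Assign each item its position (1..8) in the first ordering, then rewrite the second ordering as that position sequence:
positions: A→1, G→2, B→3, O→4, X→5, P→6, F→7, Z→8
second ordering as positions: [3, 6, 5, 1, 8, 2, 7, 4]
Discordant pairs = inversions in this position sequence.
3: 1, 2 → 2
6: 5, 1, 2, 4 → 4
5: 1, 2, 4 → 3
1: 0
8: 2, 7, 4 → 3
2: 0
7: 4 → 1
4: 0
Total: 2 + 4 + 3 + 0 + 3 + 0 + 1 + 0 = 13

13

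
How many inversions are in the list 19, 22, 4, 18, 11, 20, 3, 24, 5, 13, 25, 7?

Inversions: 33

Count, for each position, how many later elements it exceeds:
19: 7
22: 8
4: 1
18: 5
11: 3
20: 4
3: 0
24: 3
5: 0
13: 1
25: 1
7: 0
Sum: 7 + 8 + 1 + 5 + 3 + 4 + 0 + 3 + 0 + 1 + 1 + 0 = 33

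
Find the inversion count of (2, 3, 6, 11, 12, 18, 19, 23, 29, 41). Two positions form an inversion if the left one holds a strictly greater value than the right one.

0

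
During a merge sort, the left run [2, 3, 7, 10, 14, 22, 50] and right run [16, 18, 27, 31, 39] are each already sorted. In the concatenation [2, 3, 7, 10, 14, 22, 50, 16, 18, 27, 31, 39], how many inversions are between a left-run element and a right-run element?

For each element r of the right run, count left-run elements greater than r:
r = 16: 22, 50 → 2
r = 18: 22, 50 → 2
r = 27: 50 → 1
r = 31: 50 → 1
r = 39: 50 → 1
Cross-inversions: 2 + 2 + 1 + 1 + 1 = 7

7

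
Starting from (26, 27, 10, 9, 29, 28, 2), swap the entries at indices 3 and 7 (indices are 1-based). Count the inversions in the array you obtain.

Positions 3 and 7 hold 10 and 2; after swapping, the array is [26, 27, 2, 9, 29, 28, 10].
Element-by-element contributions:
26 → 2, 9, 10 → 3
27 → 2, 9, 10 → 3
2 → none → 0
9 → none → 0
29 → 28, 10 → 2
28 → 10 → 1
10 → none → 0
Sum: 3 + 3 + 0 + 0 + 2 + 1 + 0 = 9

9 inversions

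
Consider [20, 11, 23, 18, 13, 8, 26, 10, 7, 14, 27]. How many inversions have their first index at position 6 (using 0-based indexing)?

3

The element at index 6 is 26.
Elements after it: 10, 7, 14, 27
Those smaller than 26: 10, 7, 14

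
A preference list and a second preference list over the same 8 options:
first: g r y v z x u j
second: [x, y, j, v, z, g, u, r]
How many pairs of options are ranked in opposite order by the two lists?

Assign each item its position (1..8) in the first ordering, then rewrite the second ordering as that position sequence:
positions: g→1, r→2, y→3, v→4, z→5, x→6, u→7, j→8
second ordering as positions: [6, 3, 8, 4, 5, 1, 7, 2]
Discordant pairs = inversions in this position sequence.
6: 3, 4, 5, 1, 2 → 5
3: 1, 2 → 2
8: 4, 5, 1, 7, 2 → 5
4: 1, 2 → 2
5: 1, 2 → 2
1: 0
7: 2 → 1
2: 0
Total: 5 + 2 + 5 + 2 + 2 + 0 + 1 + 0 = 17

17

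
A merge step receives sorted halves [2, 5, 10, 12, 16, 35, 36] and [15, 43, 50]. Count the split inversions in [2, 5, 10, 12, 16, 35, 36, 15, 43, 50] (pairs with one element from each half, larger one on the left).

3

Take each right-half value and tally the left-half values above it:
r = 15: 16, 35, 36 → 3
r = 43: none → 0
r = 50: none → 0
Cross-inversions: 3 + 0 + 0 = 3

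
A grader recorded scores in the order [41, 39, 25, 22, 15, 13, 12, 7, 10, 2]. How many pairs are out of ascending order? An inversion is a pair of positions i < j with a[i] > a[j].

44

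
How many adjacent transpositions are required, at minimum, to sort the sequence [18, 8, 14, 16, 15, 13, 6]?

Adjacent swaps: 15

Each adjacent swap fixes exactly one inversion, so the minimum swap count equals the number of inversions.
Count inversions — for each element, later elements that are smaller:
18: 8, 14, 16, 15, 13, 6 → 6
8: 6 → 1
14: 13, 6 → 2
16: 15, 13, 6 → 3
15: 13, 6 → 2
13: 6 → 1
6: none → 0
Total inversions: 6 + 1 + 2 + 3 + 2 + 1 + 0 = 15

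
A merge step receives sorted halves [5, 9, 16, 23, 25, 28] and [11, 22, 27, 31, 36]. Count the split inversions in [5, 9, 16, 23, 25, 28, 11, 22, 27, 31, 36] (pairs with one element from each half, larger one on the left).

8 cross-inversions

Take each right-half value and tally the left-half values above it:
r = 11: 16, 23, 25, 28 → 4
r = 22: 23, 25, 28 → 3
r = 27: 28 → 1
r = 31: none → 0
r = 36: none → 0
Cross-inversions: 4 + 3 + 1 + 0 + 0 = 8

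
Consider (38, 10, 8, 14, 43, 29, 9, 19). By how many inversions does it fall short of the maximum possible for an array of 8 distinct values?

14

Maximum inversions for 8 distinct elements is C(8, 2) = 8·7/2 = 28.
Current inversions — for each element, count later smaller elements:
38: 6
10: 2
8: 0
14: 1
43: 3
29: 2
9: 0
19: 0
Current total: 6 + 2 + 0 + 1 + 3 + 2 + 0 + 0 = 14
Shortfall: 28 − 14 = 14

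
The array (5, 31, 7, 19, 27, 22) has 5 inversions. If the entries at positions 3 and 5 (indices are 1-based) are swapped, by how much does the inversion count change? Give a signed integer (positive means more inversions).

Positions 3 and 5 hold 7 and 27; after swapping, the array is [5, 31, 27, 19, 7, 22].
For each element, count later entries that are smaller:
5: 0
31: 4
27: 3
19: 1
7: 0
22: 0
Sum: 0 + 4 + 3 + 1 + 0 + 0 = 8
Change: 8 − 5 = +3

+3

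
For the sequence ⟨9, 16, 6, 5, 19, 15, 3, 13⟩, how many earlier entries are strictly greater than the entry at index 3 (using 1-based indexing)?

The element at index 3 is 6.
Elements before it: 9, 16
Those larger than 6: 9, 16

2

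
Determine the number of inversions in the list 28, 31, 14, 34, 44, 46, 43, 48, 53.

There are 4 inversions.

Element-by-element contributions:
28 → 14 → 1
31 → 14 → 1
14 → none → 0
34 → none → 0
44 → 43 → 1
46 → 43 → 1
43 → none → 0
48 → none → 0
53 → none → 0
Sum: 1 + 1 + 0 + 0 + 1 + 1 + 0 + 0 + 0 = 4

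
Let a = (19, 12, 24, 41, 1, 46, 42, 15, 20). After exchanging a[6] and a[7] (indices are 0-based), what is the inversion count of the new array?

Positions 6 and 7 hold 42 and 15; after swapping, the array is [19, 12, 24, 41, 1, 46, 15, 42, 20].
Sweep left to right; for each value list the smaller values that follow it:
19 → 12, 1, 15 → 3
12 → 1 → 1
24 → 1, 15, 20 → 3
41 → 1, 15, 20 → 3
1 → none → 0
46 → 15, 42, 20 → 3
15 → none → 0
42 → 20 → 1
20 → none → 0
Sum: 3 + 1 + 3 + 3 + 0 + 3 + 0 + 1 + 0 = 14

There are 14 inversions.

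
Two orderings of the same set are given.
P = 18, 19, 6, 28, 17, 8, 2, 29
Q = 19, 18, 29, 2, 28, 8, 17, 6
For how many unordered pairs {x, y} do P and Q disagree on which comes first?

Disagreeing pairs: 14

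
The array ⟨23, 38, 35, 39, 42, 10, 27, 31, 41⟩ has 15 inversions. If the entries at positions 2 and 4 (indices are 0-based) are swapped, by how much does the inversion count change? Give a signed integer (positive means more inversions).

Positions 2 and 4 hold 35 and 42; after swapping, the array is [23, 38, 42, 39, 35, 10, 27, 31, 41].
Count, for each position, how many later elements it exceeds:
23 → 10 → 1
38 → 35, 10, 27, 31 → 4
42 → 39, 35, 10, 27, 31, 41 → 6
39 → 35, 10, 27, 31 → 4
35 → 10, 27, 31 → 3
10 → none → 0
27 → none → 0
31 → none → 0
41 → none → 0
Sum: 1 + 4 + 6 + 4 + 3 + 0 + 0 + 0 + 0 = 18
Change: 18 − 15 = +3

+3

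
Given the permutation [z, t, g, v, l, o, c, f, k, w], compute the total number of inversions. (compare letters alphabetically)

Inversions: 28

Element-by-element contributions:
z → t, g, v, l, o, c, f, k, w → 9
t → g, l, o, c, f, k → 6
g → c, f → 2
v → l, o, c, f, k → 5
l → c, f, k → 3
o → c, f, k → 3
c → none → 0
f → none → 0
k → none → 0
w → none → 0
Sum: 9 + 6 + 2 + 5 + 3 + 3 + 0 + 0 + 0 + 0 = 28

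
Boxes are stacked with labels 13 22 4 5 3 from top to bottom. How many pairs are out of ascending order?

There are 8 out-of-order pairs.

Listing every pair i<j with a[i]>a[j] (using 1-based positions):
(1,3): 13 > 4
(1,4): 13 > 5
(1,5): 13 > 3
(2,3): 22 > 4
(2,4): 22 > 5
(2,5): 22 > 3
(3,5): 4 > 3
(4,5): 5 > 3
That's 8 pairs.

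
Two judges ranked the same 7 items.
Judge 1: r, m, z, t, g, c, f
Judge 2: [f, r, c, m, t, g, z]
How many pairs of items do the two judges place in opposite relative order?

Assign each item its position (1..7) in the first ordering, then rewrite the second ordering as that position sequence:
positions: r→1, m→2, z→3, t→4, g→5, c→6, f→7
second ordering as positions: [7, 1, 6, 2, 4, 5, 3]
Discordant pairs = inversions in this position sequence.
7: 1, 6, 2, 4, 5, 3 → 6
1: 0
6: 2, 4, 5, 3 → 4
2: 0
4: 3 → 1
5: 3 → 1
3: 0
Total: 6 + 0 + 4 + 0 + 1 + 1 + 0 = 12

12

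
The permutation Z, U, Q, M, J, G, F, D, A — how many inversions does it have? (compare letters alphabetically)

Sweep left to right; for each value list the smaller values that follow it:
Z: 8
U: 7
Q: 6
M: 5
J: 4
G: 3
F: 2
D: 1
A: 0
Sum: 8 + 7 + 6 + 5 + 4 + 3 + 2 + 1 + 0 = 36

Inversions: 36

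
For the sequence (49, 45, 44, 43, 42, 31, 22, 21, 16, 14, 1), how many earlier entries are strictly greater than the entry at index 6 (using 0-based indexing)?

The element at index 6 is 22.
Elements before it: 49, 45, 44, 43, 42, 31
Those larger than 22: 49, 45, 44, 43, 42, 31

6 such elements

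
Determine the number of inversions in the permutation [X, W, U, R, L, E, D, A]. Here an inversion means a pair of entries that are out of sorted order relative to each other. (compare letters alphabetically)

Count, for each position, how many later elements it exceeds:
X → W, U, R, L, E, D, A → 7
W → U, R, L, E, D, A → 6
U → R, L, E, D, A → 5
R → L, E, D, A → 4
L → E, D, A → 3
E → D, A → 2
D → A → 1
A → none → 0
Sum: 7 + 6 + 5 + 4 + 3 + 2 + 1 + 0 = 28

There are 28 out-of-order pairs.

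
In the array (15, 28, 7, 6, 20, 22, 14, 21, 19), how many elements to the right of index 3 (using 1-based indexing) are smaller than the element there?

The element at index 3 is 7.
Elements after it: 6, 20, 22, 14, 21, 19
Those smaller than 7: 6

1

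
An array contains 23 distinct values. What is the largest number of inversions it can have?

There are 253 inversions.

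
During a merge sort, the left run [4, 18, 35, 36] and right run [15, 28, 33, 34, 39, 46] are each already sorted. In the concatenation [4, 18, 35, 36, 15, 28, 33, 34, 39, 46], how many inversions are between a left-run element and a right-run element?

Split inversions: 9

Count, for every r in R, how many entries of L exceed r:
r = 15: 18, 35, 36 → 3
r = 28: 35, 36 → 2
r = 33: 35, 36 → 2
r = 34: 35, 36 → 2
r = 39: none → 0
r = 46: none → 0
Cross-inversions: 3 + 2 + 2 + 2 + 0 + 0 = 9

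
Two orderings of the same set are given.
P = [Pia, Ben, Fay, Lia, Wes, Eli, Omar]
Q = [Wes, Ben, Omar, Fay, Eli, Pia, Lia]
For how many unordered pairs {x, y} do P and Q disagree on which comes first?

There are 12 disagreeing pairs.

Assign each item its position (1..7) in the first ordering, then rewrite the second ordering as that position sequence:
positions: Pia→1, Ben→2, Fay→3, Lia→4, Wes→5, Eli→6, Omar→7
second ordering as positions: [5, 2, 7, 3, 6, 1, 4]
Discordant pairs = inversions in this position sequence.
5: 2, 3, 1, 4 → 4
2: 1 → 1
7: 3, 6, 1, 4 → 4
3: 1 → 1
6: 1, 4 → 2
1: 0
4: 0
Total: 4 + 1 + 4 + 1 + 2 + 0 + 0 = 12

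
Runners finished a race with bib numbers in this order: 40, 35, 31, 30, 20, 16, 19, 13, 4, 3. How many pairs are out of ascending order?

44

Count, for each position, how many later elements it exceeds:
40 → 35, 31, 30, 20, 16, 19, 13, 4, 3 → 9
35 → 31, 30, 20, 16, 19, 13, 4, 3 → 8
31 → 30, 20, 16, 19, 13, 4, 3 → 7
30 → 20, 16, 19, 13, 4, 3 → 6
20 → 16, 19, 13, 4, 3 → 5
16 → 13, 4, 3 → 3
19 → 13, 4, 3 → 3
13 → 4, 3 → 2
4 → 3 → 1
3 → none → 0
Sum: 9 + 8 + 7 + 6 + 5 + 3 + 3 + 2 + 1 + 0 = 44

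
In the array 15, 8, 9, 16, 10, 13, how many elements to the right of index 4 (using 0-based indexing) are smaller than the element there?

0 such elements

The element at index 4 is 10.
Elements after it: 13
None of them are smaller than 10.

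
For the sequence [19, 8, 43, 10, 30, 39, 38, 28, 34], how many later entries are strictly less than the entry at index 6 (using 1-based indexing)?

The element at index 6 is 39.
Elements after it: 38, 28, 34
Those smaller than 39: 38, 28, 34

3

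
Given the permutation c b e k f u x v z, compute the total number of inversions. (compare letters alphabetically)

Sweep left to right; for each value list the smaller values that follow it:
c: 1
b: 0
e: 0
k: 1
f: 0
u: 0
x: 1
v: 0
z: 0
Sum: 1 + 0 + 0 + 1 + 0 + 0 + 1 + 0 + 0 = 3

3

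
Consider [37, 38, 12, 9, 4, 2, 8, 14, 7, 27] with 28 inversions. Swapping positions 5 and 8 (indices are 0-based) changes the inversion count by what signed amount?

+1

Positions 5 and 8 hold 2 and 7; after swapping, the array is [37, 38, 12, 9, 4, 7, 8, 14, 2, 27].
Count, for each position, how many later elements it exceeds:
37: 8
38: 8
12: 5
9: 4
4: 1
7: 1
8: 1
14: 1
2: 0
27: 0
Sum: 8 + 8 + 5 + 4 + 1 + 1 + 1 + 1 + 0 + 0 = 29
Change: 29 − 28 = +1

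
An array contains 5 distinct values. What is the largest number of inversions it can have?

The maximum occurs when the array is in strictly decreasing order: every one of the C(5, 2) pairs is inverted.
C(5, 2) = 5·4/2 = 10

10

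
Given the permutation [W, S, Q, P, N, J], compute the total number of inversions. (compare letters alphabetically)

15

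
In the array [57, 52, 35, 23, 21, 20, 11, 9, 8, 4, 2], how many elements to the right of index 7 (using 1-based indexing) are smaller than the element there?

4

The element at index 7 is 11.
Elements after it: 9, 8, 4, 2
Those smaller than 11: 9, 8, 4, 2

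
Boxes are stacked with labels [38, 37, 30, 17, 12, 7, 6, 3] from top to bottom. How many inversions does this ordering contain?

Element-by-element contributions:
38: 7
37: 6
30: 5
17: 4
12: 3
7: 2
6: 1
3: 0
Sum: 7 + 6 + 5 + 4 + 3 + 2 + 1 + 0 = 28

Out-of-order pairs: 28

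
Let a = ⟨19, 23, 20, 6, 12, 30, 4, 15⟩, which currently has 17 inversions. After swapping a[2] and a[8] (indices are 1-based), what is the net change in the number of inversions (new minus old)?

Positions 2 and 8 hold 23 and 15; after swapping, the array is [19, 15, 20, 6, 12, 30, 4, 23].
Element-by-element contributions:
19 → 15, 6, 12, 4 → 4
15 → 6, 12, 4 → 3
20 → 6, 12, 4 → 3
6 → 4 → 1
12 → 4 → 1
30 → 4, 23 → 2
4 → none → 0
23 → none → 0
Sum: 4 + 3 + 3 + 1 + 1 + 2 + 0 + 0 = 14
Change: 14 − 17 = -3

-3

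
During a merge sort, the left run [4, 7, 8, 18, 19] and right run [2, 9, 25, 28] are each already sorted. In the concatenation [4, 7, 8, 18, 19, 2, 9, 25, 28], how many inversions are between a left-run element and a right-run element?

For each element r of the right run, count left-run elements greater than r:
r = 2: 4, 7, 8, 18, 19 → 5
r = 9: 18, 19 → 2
r = 25: none → 0
r = 28: none → 0
Cross-inversions: 5 + 2 + 0 + 0 = 7

7 cross-inversions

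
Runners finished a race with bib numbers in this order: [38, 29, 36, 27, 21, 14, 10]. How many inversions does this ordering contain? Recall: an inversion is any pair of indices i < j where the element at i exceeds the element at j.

For each element, count later entries that are smaller:
38 → 29, 36, 27, 21, 14, 10 → 6
29 → 27, 21, 14, 10 → 4
36 → 27, 21, 14, 10 → 4
27 → 21, 14, 10 → 3
21 → 14, 10 → 2
14 → 10 → 1
10 → none → 0
Sum: 6 + 4 + 4 + 3 + 2 + 1 + 0 = 20

20 inversions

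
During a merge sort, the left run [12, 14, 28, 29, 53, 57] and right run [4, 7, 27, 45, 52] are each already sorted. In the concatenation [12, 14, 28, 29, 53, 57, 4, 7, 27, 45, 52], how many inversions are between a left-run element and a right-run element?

There are 20 cross-inversions.

Count, for every r in R, how many entries of L exceed r:
r = 4: 12, 14, 28, 29, 53, 57 → 6
r = 7: 12, 14, 28, 29, 53, 57 → 6
r = 27: 28, 29, 53, 57 → 4
r = 45: 53, 57 → 2
r = 52: 53, 57 → 2
Cross-inversions: 6 + 6 + 4 + 2 + 2 = 20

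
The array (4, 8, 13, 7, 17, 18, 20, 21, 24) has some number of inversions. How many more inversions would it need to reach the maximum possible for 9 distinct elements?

Maximum inversions for 9 distinct elements is C(9, 2) = 9·8/2 = 36.
Current inversions — for each element, count later smaller elements:
4: 0
8: 1
13: 1
7: 0
17: 0
18: 0
20: 0
21: 0
24: 0
Current total: 0 + 1 + 1 + 0 + 0 + 0 + 0 + 0 + 0 = 2
Shortfall: 36 − 2 = 34

34 inversions short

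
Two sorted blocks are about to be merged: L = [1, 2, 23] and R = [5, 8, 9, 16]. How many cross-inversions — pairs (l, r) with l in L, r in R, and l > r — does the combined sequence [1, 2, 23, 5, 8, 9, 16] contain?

4

Take each right-half value and tally the left-half values above it:
r = 5: 23 → 1
r = 8: 23 → 1
r = 9: 23 → 1
r = 16: 23 → 1
Cross-inversions: 1 + 1 + 1 + 1 = 4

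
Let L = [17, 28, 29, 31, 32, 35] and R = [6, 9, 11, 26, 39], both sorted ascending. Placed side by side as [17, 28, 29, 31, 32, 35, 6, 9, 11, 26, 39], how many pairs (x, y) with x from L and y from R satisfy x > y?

Count, for every r in R, how many entries of L exceed r:
r = 6: 17, 28, 29, 31, 32, 35 → 6
r = 9: 17, 28, 29, 31, 32, 35 → 6
r = 11: 17, 28, 29, 31, 32, 35 → 6
r = 26: 28, 29, 31, 32, 35 → 5
r = 39: none → 0
Cross-inversions: 6 + 6 + 6 + 5 + 0 = 23

23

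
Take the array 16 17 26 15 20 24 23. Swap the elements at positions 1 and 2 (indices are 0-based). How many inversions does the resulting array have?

Positions 1 and 2 hold 17 and 26; after swapping, the array is [16, 26, 17, 15, 20, 24, 23].
For each element, count later entries that are smaller:
16: 1
26: 5
17: 1
15: 0
20: 0
24: 1
23: 0
Sum: 1 + 5 + 1 + 0 + 0 + 1 + 0 = 8

There are 8 inversions.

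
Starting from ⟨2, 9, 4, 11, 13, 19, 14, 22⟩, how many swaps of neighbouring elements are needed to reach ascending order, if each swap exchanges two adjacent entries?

Each adjacent swap fixes exactly one inversion, so the minimum swap count equals the number of inversions.
Count inversions — for each element, later elements that are smaller:
2: none → 0
9: 4 → 1
4: none → 0
11: none → 0
13: none → 0
19: 14 → 1
14: none → 0
22: none → 0
Total inversions: 0 + 1 + 0 + 0 + 0 + 1 + 0 + 0 = 2

2 swaps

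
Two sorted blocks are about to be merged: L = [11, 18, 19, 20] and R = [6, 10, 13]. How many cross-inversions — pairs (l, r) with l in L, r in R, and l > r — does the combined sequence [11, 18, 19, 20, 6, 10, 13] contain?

Count, for every r in R, how many entries of L exceed r:
r = 6: 11, 18, 19, 20 → 4
r = 10: 11, 18, 19, 20 → 4
r = 13: 18, 19, 20 → 3
Cross-inversions: 4 + 4 + 3 = 11

11 cross-inversions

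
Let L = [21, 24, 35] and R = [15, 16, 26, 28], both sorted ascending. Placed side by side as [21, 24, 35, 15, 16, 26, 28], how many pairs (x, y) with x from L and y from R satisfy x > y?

8 cross-inversions

Take each right-half value and tally the left-half values above it:
r = 15: 21, 24, 35 → 3
r = 16: 21, 24, 35 → 3
r = 26: 35 → 1
r = 28: 35 → 1
Cross-inversions: 3 + 3 + 1 + 1 = 8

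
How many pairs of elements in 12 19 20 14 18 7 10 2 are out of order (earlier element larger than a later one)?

Sweep left to right; for each value list the smaller values that follow it:
12: 3
19: 5
20: 5
14: 3
18: 3
7: 1
10: 1
2: 0
Sum: 3 + 5 + 5 + 3 + 3 + 1 + 1 + 0 = 21

Out-of-order pairs: 21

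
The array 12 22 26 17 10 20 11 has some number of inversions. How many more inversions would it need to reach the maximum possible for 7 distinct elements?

8

Maximum inversions for 7 distinct elements is C(7, 2) = 7·6/2 = 21.
Current inversions — for each element, count later smaller elements:
12: 2
22: 4
26: 4
17: 2
10: 0
20: 1
11: 0
Current total: 2 + 4 + 4 + 2 + 0 + 1 + 0 = 13
Shortfall: 21 − 13 = 8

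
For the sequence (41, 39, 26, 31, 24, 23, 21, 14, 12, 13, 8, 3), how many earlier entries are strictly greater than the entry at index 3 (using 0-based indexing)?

The element at index 3 is 31.
Elements before it: 41, 39, 26
Those larger than 31: 41, 39

2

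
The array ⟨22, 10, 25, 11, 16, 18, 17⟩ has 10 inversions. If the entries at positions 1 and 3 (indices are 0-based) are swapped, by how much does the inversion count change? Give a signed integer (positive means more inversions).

+1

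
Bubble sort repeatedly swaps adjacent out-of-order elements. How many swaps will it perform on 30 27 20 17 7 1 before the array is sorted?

15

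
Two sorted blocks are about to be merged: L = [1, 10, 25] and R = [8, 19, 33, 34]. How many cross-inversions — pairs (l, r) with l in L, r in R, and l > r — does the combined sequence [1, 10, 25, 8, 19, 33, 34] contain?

3

Count, for every r in R, how many entries of L exceed r:
r = 8: 10, 25 → 2
r = 19: 25 → 1
r = 33: none → 0
r = 34: none → 0
Cross-inversions: 2 + 1 + 0 + 0 = 3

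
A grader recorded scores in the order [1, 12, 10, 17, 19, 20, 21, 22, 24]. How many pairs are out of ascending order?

Inversions: 1

Count, for each position, how many later elements it exceeds:
1 → none → 0
12 → 10 → 1
10 → none → 0
17 → none → 0
19 → none → 0
20 → none → 0
21 → none → 0
22 → none → 0
24 → none → 0
Sum: 0 + 1 + 0 + 0 + 0 + 0 + 0 + 0 + 0 = 1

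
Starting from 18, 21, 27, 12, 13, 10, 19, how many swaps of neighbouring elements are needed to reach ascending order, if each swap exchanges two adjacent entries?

Minimum adjacent swaps = number of inversions (each swap of adjacent out-of-order elements removes one inversion and no swap can remove more).
Count inversions — for each element, later elements that are smaller:
18: 12, 13, 10 → 3
21: 12, 13, 10, 19 → 4
27: 12, 13, 10, 19 → 4
12: 10 → 1
13: 10 → 1
10: none → 0
19: none → 0
Total inversions: 3 + 4 + 4 + 1 + 1 + 0 + 0 = 13

13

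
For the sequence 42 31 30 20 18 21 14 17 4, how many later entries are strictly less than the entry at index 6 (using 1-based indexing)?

3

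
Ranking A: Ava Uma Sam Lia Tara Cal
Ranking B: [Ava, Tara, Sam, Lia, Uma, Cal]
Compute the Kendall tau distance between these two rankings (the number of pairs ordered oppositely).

5

Assign each item its position (1..6) in the first ordering, then rewrite the second ordering as that position sequence:
positions: Ava→1, Uma→2, Sam→3, Lia→4, Tara→5, Cal→6
second ordering as positions: [1, 5, 3, 4, 2, 6]
Discordant pairs = inversions in this position sequence.
1: 0
5: 3, 4, 2 → 3
3: 2 → 1
4: 2 → 1
2: 0
6: 0
Total: 0 + 3 + 1 + 1 + 0 + 0 = 5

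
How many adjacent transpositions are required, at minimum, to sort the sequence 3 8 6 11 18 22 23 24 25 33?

Adjacent swaps: 1

The minimum number of adjacent swaps to sort an array equals its inversion count, since every such swap removes exactly one inversion.
Count inversions — for each element, later elements that are smaller:
3: none → 0
8: 6 → 1
6: none → 0
11: none → 0
18: none → 0
22: none → 0
23: none → 0
24: none → 0
25: none → 0
33: none → 0
Total inversions: 0 + 1 + 0 + 0 + 0 + 0 + 0 + 0 + 0 + 0 = 1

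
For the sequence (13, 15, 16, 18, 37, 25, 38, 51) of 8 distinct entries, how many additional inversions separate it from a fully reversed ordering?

27

Maximum inversions for 8 distinct elements is C(8, 2) = 8·7/2 = 28.
Current inversions — for each element, count later smaller elements:
13: 0
15: 0
16: 0
18: 0
37: 1
25: 0
38: 0
51: 0
Current total: 0 + 0 + 0 + 0 + 1 + 0 + 0 + 0 = 1
Shortfall: 28 − 1 = 27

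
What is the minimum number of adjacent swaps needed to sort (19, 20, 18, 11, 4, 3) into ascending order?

There are 14 adjacent swaps.

Minimum adjacent swaps = number of inversions (each swap of adjacent out-of-order elements removes one inversion and no swap can remove more).
Count inversions — for each element, later elements that are smaller:
19: 18, 11, 4, 3 → 4
20: 18, 11, 4, 3 → 4
18: 11, 4, 3 → 3
11: 4, 3 → 2
4: 3 → 1
3: none → 0
Total inversions: 4 + 4 + 3 + 2 + 1 + 0 = 14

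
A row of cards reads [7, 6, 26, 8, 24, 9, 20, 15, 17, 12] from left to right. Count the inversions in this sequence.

18 inversions

Count, for each position, how many later elements it exceeds:
7: 1
6: 0
26: 7
8: 0
24: 5
9: 0
20: 3
15: 1
17: 1
12: 0
Sum: 1 + 0 + 7 + 0 + 5 + 0 + 3 + 1 + 1 + 0 = 18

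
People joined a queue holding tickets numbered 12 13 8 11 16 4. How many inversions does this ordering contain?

There are 9 out-of-order pairs.

Inversion pairs (indices are 0-based):
(0,2): 12 > 8
(0,3): 12 > 11
(0,5): 12 > 4
(1,2): 13 > 8
(1,3): 13 > 11
(1,5): 13 > 4
(2,5): 8 > 4
(3,5): 11 > 4
(4,5): 16 > 4
That's 9 pairs.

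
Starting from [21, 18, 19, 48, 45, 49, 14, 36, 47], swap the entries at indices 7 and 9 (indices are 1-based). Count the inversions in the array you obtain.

Inversions: 17

Positions 7 and 9 hold 14 and 47; after swapping, the array is [21, 18, 19, 48, 45, 49, 47, 36, 14].
For each element, count later entries that are smaller:
21 → 18, 19, 14 → 3
18 → 14 → 1
19 → 14 → 1
48 → 45, 47, 36, 14 → 4
45 → 36, 14 → 2
49 → 47, 36, 14 → 3
47 → 36, 14 → 2
36 → 14 → 1
14 → none → 0
Sum: 3 + 1 + 1 + 4 + 2 + 3 + 2 + 1 + 0 = 17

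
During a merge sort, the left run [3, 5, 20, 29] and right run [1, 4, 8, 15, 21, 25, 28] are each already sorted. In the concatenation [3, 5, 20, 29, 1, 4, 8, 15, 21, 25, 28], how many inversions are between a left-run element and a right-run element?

Take each right-half value and tally the left-half values above it:
r = 1: 3, 5, 20, 29 → 4
r = 4: 5, 20, 29 → 3
r = 8: 20, 29 → 2
r = 15: 20, 29 → 2
r = 21: 29 → 1
r = 25: 29 → 1
r = 28: 29 → 1
Cross-inversions: 4 + 3 + 2 + 2 + 1 + 1 + 1 = 14

14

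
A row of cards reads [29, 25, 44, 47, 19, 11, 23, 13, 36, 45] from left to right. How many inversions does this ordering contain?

23 inversions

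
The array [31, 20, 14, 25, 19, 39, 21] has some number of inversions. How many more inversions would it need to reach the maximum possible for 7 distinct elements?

11 inversions short

Maximum inversions for 7 distinct elements is C(7, 2) = 7·6/2 = 21.
Current inversions — for each element, count later smaller elements:
31: 5
20: 2
14: 0
25: 2
19: 0
39: 1
21: 0
Current total: 5 + 2 + 0 + 2 + 0 + 1 + 0 = 10
Shortfall: 21 − 10 = 11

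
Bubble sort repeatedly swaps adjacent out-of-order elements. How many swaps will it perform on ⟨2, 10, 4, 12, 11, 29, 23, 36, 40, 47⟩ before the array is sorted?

Each adjacent swap fixes exactly one inversion, so the minimum swap count equals the number of inversions.
Count inversions — for each element, later elements that are smaller:
2: none → 0
10: 4 → 1
4: none → 0
12: 11 → 1
11: none → 0
29: 23 → 1
23: none → 0
36: none → 0
40: none → 0
47: none → 0
Total inversions: 0 + 1 + 0 + 1 + 0 + 1 + 0 + 0 + 0 + 0 = 3

3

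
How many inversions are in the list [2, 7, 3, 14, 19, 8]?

3 inversions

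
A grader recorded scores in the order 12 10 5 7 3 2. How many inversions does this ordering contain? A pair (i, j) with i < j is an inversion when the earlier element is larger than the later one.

14 inversions

Count, for each position, how many later elements it exceeds:
12: 5
10: 4
5: 2
7: 2
3: 1
2: 0
Sum: 5 + 4 + 2 + 2 + 1 + 0 = 14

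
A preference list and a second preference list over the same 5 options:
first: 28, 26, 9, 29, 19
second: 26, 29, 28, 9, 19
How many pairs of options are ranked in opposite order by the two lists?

3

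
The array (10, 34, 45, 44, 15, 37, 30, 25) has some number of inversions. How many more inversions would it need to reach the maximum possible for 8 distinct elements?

13

Maximum inversions for 8 distinct elements is C(8, 2) = 8·7/2 = 28.
Current inversions — for each element, count later smaller elements:
10: 0
34: 3
45: 5
44: 4
15: 0
37: 2
30: 1
25: 0
Current total: 0 + 3 + 5 + 4 + 0 + 2 + 1 + 0 = 15
Shortfall: 28 − 15 = 13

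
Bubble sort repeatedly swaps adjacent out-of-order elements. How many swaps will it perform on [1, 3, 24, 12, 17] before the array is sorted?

Minimum adjacent swaps = number of inversions (each swap of adjacent out-of-order elements removes one inversion and no swap can remove more).
Count inversions — for each element, later elements that are smaller:
1: none → 0
3: none → 0
24: 12, 17 → 2
12: none → 0
17: none → 0
Total inversions: 0 + 0 + 2 + 0 + 0 = 2

There are 2 swaps.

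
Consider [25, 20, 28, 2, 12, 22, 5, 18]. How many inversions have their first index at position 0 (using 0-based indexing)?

The element at index 0 is 25.
Elements after it: 20, 28, 2, 12, 22, 5, 18
Those smaller than 25: 20, 2, 12, 22, 5, 18

6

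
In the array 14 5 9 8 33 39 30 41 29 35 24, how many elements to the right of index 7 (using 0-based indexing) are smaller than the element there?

The element at index 7 is 41.
Elements after it: 29, 35, 24
Those smaller than 41: 29, 35, 24

3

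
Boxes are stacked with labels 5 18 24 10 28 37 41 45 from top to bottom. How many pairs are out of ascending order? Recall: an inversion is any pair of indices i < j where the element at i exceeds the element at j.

2

Sweep left to right; for each value list the smaller values that follow it:
5 → none → 0
18 → 10 → 1
24 → 10 → 1
10 → none → 0
28 → none → 0
37 → none → 0
41 → none → 0
45 → none → 0
Sum: 0 + 1 + 1 + 0 + 0 + 0 + 0 + 0 = 2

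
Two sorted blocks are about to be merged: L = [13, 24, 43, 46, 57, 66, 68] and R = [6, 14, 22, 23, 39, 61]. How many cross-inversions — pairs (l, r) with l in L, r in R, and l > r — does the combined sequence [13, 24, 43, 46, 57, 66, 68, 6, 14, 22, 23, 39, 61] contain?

32 cross-inversions

Count, for every r in R, how many entries of L exceed r:
r = 6: 13, 24, 43, 46, 57, 66, 68 → 7
r = 14: 24, 43, 46, 57, 66, 68 → 6
r = 22: 24, 43, 46, 57, 66, 68 → 6
r = 23: 24, 43, 46, 57, 66, 68 → 6
r = 39: 43, 46, 57, 66, 68 → 5
r = 61: 66, 68 → 2
Cross-inversions: 7 + 6 + 6 + 6 + 5 + 2 = 32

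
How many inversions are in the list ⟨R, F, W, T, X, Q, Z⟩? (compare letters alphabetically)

Inversions: 6

For each element, count later entries that are smaller:
R → F, Q → 2
F → none → 0
W → T, Q → 2
T → Q → 1
X → Q → 1
Q → none → 0
Z → none → 0
Sum: 2 + 0 + 2 + 1 + 1 + 0 + 0 = 6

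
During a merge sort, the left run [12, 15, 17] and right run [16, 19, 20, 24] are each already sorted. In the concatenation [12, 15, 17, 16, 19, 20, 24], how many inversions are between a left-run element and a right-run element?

1 split inversion

For each element r of the right run, count left-run elements greater than r:
r = 16: 17 → 1
r = 19: none → 0
r = 20: none → 0
r = 24: none → 0
Cross-inversions: 1 + 0 + 0 + 0 = 1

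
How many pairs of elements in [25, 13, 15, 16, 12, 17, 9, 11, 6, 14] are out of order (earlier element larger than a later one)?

Count, for each position, how many later elements it exceeds:
25 → 13, 15, 16, 12, 17, 9, 11, 6, 14 → 9
13 → 12, 9, 11, 6 → 4
15 → 12, 9, 11, 6, 14 → 5
16 → 12, 9, 11, 6, 14 → 5
12 → 9, 11, 6 → 3
17 → 9, 11, 6, 14 → 4
9 → 6 → 1
11 → 6 → 1
6 → none → 0
14 → none → 0
Sum: 9 + 4 + 5 + 5 + 3 + 4 + 1 + 1 + 0 + 0 = 32

Inversions: 32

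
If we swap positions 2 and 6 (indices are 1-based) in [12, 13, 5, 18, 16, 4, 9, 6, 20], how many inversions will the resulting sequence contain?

Positions 2 and 6 hold 13 and 4; after swapping, the array is [12, 4, 5, 18, 16, 13, 9, 6, 20].
Element-by-element contributions:
12: 4
4: 0
5: 0
18: 4
16: 3
13: 2
9: 1
6: 0
20: 0
Sum: 4 + 0 + 0 + 4 + 3 + 2 + 1 + 0 + 0 = 14

Inversions: 14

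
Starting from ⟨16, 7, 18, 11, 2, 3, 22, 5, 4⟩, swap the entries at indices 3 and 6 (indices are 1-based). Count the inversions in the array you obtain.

19

Positions 3 and 6 hold 18 and 3; after swapping, the array is [16, 7, 3, 11, 2, 18, 22, 5, 4].
For each element, count later entries that are smaller:
16 → 7, 3, 11, 2, 5, 4 → 6
7 → 3, 2, 5, 4 → 4
3 → 2 → 1
11 → 2, 5, 4 → 3
2 → none → 0
18 → 5, 4 → 2
22 → 5, 4 → 2
5 → 4 → 1
4 → none → 0
Sum: 6 + 4 + 1 + 3 + 0 + 2 + 2 + 1 + 0 = 19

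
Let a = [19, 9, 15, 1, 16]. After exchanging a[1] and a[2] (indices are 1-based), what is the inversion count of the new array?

Positions 1 and 2 hold 19 and 9; after swapping, the array is [9, 19, 15, 1, 16].
Element-by-element contributions:
9 → 1 → 1
19 → 15, 1, 16 → 3
15 → 1 → 1
1 → none → 0
16 → none → 0
Sum: 1 + 3 + 1 + 0 + 0 = 5

Inversions: 5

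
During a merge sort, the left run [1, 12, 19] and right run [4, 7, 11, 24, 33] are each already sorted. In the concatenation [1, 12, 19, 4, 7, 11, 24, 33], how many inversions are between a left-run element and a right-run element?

For each element r of the right run, count left-run elements greater than r:
r = 4: 12, 19 → 2
r = 7: 12, 19 → 2
r = 11: 12, 19 → 2
r = 24: none → 0
r = 33: none → 0
Cross-inversions: 2 + 2 + 2 + 0 + 0 = 6

6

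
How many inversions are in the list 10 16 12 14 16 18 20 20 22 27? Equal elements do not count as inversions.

Inversions: 2

Element-by-element contributions:
10 → none → 0
16 → 12, 14 → 2
12 → none → 0
14 → none → 0
16 → none → 0
18 → none → 0
20 → none → 0
20 → none → 0
22 → none → 0
27 → none → 0
Sum: 0 + 2 + 0 + 0 + 0 + 0 + 0 + 0 + 0 + 0 = 2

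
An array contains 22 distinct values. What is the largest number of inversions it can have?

A reversed (strictly descending) arrangement makes every pair an inversion, giving C(22, 2) inversions.
C(22, 2) = 22·21/2 = 231

There are 231 inversions.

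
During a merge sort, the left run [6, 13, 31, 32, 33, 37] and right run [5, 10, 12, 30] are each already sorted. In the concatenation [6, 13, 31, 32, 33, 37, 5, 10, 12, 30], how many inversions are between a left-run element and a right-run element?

20

For each element r of the right run, count left-run elements greater than r:
r = 5: 6, 13, 31, 32, 33, 37 → 6
r = 10: 13, 31, 32, 33, 37 → 5
r = 12: 13, 31, 32, 33, 37 → 5
r = 30: 31, 32, 33, 37 → 4
Cross-inversions: 6 + 5 + 5 + 4 = 20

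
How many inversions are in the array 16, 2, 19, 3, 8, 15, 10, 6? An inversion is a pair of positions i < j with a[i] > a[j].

15 out-of-order pairs

Sweep left to right; for each value list the smaller values that follow it:
16 → 2, 3, 8, 15, 10, 6 → 6
2 → none → 0
19 → 3, 8, 15, 10, 6 → 5
3 → none → 0
8 → 6 → 1
15 → 10, 6 → 2
10 → 6 → 1
6 → none → 0
Sum: 6 + 0 + 5 + 0 + 1 + 2 + 1 + 0 = 15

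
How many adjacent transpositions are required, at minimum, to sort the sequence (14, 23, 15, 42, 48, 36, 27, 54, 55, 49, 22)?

Each adjacent swap fixes exactly one inversion, so the minimum swap count equals the number of inversions.
Count inversions — for each element, later elements that are smaller:
14: none → 0
23: 15, 22 → 2
15: none → 0
42: 36, 27, 22 → 3
48: 36, 27, 22 → 3
36: 27, 22 → 2
27: 22 → 1
54: 49, 22 → 2
55: 49, 22 → 2
49: 22 → 1
22: none → 0
Total inversions: 0 + 2 + 0 + 3 + 3 + 2 + 1 + 2 + 2 + 1 + 0 = 16

16 swaps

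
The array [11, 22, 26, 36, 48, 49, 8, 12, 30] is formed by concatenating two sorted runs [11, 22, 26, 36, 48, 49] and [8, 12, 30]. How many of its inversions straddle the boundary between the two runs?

There are 14 cross-inversions.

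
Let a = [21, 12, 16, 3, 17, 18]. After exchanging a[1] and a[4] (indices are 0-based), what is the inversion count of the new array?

Positions 1 and 4 hold 12 and 17; after swapping, the array is [21, 17, 16, 3, 12, 18].
Element-by-element contributions:
21 → 17, 16, 3, 12, 18 → 5
17 → 16, 3, 12 → 3
16 → 3, 12 → 2
3 → none → 0
12 → none → 0
18 → none → 0
Sum: 5 + 3 + 2 + 0 + 0 + 0 = 10

Inversions: 10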